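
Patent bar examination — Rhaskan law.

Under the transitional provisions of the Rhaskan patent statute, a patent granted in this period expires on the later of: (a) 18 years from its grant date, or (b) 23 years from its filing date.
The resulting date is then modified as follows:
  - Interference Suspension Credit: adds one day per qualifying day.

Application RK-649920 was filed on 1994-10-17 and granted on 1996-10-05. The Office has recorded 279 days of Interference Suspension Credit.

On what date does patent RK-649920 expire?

(a) grant + 18 years → 5 October 2014.
(b) filing + 23 years → 17 October 2017.
Later of the two: 17 October 2017.
Interference Suspension Credit: +279 days → 23 July 2018.

2018-07-23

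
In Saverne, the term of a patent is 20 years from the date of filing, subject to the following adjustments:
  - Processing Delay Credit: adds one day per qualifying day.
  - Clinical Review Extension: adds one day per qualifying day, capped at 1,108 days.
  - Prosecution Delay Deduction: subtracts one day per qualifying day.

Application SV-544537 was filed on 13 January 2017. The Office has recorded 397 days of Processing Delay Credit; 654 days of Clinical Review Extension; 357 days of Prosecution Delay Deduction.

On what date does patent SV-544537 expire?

Base term: filing date + 20 years → 13 January 2037.
Processing Delay Credit: +397 days → 14 February 2038.
Clinical Review Extension: 654 days (within the 1108-day cap) → +654 days → 30 November 2039.
Prosecution Delay Deduction: −357 days → 8 December 2038.

2038-12-08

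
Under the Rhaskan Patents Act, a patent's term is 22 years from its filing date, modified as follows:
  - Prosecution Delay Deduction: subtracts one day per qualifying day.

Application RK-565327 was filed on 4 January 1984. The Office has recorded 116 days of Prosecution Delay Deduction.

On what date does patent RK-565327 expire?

September 10, 2005

Base term: filing date + 22 years → 4 January 2006.
Prosecution Delay Deduction: −116 days → 10 September 2005.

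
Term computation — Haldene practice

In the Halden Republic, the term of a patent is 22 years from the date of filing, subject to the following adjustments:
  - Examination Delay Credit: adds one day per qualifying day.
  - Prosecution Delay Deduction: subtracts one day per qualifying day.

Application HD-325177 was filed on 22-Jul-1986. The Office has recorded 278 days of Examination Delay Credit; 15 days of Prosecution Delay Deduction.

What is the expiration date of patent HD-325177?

April 11, 2009

Base term: filing date + 22 years → 22 July 2008.
Examination Delay Credit: +278 days → 26 April 2009.
Prosecution Delay Deduction: −15 days → 11 April 2009.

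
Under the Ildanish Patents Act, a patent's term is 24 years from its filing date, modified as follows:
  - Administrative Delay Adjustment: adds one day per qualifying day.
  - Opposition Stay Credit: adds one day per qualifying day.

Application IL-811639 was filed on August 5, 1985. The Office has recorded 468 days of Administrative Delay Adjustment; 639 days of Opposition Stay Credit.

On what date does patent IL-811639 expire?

August 16, 2012

Base term: filing date + 24 years → 5 August 2009.
Administrative Delay Adjustment: +468 days → 16 November 2010.
Opposition Stay Credit: +639 days → 16 August 2012.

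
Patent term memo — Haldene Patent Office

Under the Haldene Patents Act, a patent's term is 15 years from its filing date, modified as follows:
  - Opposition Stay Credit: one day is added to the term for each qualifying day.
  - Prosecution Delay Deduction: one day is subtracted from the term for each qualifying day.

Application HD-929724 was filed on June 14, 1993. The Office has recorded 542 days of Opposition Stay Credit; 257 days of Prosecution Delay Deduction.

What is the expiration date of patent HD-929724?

March 26, 2009

Base term: filing date + 15 years → 14 June 2008.
Opposition Stay Credit: +542 days → 8 December 2009.
Prosecution Delay Deduction: −257 days → 26 March 2009.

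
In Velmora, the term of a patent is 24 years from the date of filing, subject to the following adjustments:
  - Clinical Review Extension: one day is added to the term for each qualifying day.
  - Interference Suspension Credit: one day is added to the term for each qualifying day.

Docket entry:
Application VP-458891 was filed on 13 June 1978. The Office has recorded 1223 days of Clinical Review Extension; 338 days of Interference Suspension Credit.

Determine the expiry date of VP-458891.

2006-09-21

Base term: filing date + 24 years → 13 June 2002.
Clinical Review Extension: +1223 days → 18 October 2005.
Interference Suspension Credit: +338 days → 21 September 2006.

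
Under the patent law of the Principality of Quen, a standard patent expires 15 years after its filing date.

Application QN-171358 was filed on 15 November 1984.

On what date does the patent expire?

November 15, 1999

Filing date + 15 years → 15 November 1999.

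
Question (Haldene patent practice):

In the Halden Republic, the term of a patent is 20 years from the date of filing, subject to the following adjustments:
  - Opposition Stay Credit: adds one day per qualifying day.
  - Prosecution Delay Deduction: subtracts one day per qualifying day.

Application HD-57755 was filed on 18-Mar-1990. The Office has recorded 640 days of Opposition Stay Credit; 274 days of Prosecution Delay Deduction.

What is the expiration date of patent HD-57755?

March 19, 2011

Base term: filing date + 20 years → 18 March 2010.
Opposition Stay Credit: +640 days → 18 December 2011.
Prosecution Delay Deduction: −274 days → 19 March 2011.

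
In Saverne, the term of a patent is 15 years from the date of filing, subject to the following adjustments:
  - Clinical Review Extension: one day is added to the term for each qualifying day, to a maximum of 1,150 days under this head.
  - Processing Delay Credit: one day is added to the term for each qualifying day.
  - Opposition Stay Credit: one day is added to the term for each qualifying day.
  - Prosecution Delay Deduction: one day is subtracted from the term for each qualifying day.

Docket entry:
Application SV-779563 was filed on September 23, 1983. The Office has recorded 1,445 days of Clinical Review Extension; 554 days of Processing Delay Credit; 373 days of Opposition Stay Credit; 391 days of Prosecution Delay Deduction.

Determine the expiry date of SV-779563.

May 6, 2003

Base term: filing date + 15 years → 23 September 1998.
Clinical Review Extension: 1445 days claimed exceeds the 1150-day cap, so +1150 days → 16 November 2001.
Processing Delay Credit: +554 days → 24 May 2003.
Opposition Stay Credit: +373 days → 31 May 2004.
Prosecution Delay Deduction: −391 days → 6 May 2003.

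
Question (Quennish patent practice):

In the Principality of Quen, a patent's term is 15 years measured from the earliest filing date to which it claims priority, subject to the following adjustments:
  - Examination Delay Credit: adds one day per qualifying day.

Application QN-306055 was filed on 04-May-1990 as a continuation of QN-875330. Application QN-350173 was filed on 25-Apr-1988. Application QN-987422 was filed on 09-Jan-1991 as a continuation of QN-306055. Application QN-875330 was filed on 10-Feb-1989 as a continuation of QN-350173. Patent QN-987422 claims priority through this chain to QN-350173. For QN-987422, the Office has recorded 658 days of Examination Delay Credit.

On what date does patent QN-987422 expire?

Earliest priority filing: 25 April 1988.
Base term: 25 April 1988 + 15 years → 25 April 2003.
Examination Delay Credit: +658 days → 11 February 2005.

2005-02-11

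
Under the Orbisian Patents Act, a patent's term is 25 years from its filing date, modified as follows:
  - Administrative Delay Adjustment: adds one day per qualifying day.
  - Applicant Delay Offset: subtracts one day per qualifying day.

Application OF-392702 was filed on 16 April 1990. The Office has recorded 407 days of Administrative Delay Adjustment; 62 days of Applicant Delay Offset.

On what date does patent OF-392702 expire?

March 26, 2016

Base term: filing date + 25 years → 16 April 2015.
Administrative Delay Adjustment: +407 days → 27 May 2016.
Applicant Delay Offset: −62 days → 26 March 2016.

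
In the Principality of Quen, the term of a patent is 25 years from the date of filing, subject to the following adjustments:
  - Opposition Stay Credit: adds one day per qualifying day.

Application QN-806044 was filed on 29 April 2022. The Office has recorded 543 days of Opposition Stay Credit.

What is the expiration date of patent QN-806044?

2048-10-23

Base term: filing date + 25 years → 29 April 2047.
Opposition Stay Credit: +543 days → 23 October 2048.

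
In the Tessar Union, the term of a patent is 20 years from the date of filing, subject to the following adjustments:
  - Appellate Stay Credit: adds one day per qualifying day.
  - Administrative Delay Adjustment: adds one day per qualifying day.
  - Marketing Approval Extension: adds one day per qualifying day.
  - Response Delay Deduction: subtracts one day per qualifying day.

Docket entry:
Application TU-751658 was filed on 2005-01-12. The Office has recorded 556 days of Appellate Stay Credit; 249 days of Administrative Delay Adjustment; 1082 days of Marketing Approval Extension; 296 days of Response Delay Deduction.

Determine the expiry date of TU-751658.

2029-05-22

Base term: filing date + 20 years → 12 January 2025.
Appellate Stay Credit: +556 days → 22 July 2026.
Administrative Delay Adjustment: +249 days → 28 March 2027.
Marketing Approval Extension: +1082 days → 14 March 2030.
Response Delay Deduction: −296 days → 22 May 2029.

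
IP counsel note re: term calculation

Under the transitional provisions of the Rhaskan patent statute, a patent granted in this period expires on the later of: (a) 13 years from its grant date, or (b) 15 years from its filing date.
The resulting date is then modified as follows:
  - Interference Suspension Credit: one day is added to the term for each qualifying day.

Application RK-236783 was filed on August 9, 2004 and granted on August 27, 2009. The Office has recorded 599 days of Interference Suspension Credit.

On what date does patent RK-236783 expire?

(a) grant + 13 years → 27 August 2022.
(b) filing + 15 years → 9 August 2019.
Later of the two: 27 August 2022.
Interference Suspension Credit: +599 days → 17 April 2024.

2024-04-17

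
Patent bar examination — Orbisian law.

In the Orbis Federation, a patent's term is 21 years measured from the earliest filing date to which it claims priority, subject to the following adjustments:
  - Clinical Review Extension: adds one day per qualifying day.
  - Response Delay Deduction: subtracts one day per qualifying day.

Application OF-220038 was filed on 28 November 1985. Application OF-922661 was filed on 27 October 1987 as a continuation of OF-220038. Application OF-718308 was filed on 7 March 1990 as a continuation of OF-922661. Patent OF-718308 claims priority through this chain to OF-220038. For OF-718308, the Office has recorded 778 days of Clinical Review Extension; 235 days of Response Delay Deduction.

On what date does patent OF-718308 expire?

May 24, 2008

Earliest priority filing: 28 November 1985.
Base term: 28 November 1985 + 21 years → 28 November 2006.
Clinical Review Extension: +778 days → 14 January 2009.
Response Delay Deduction: −235 days → 24 May 2008.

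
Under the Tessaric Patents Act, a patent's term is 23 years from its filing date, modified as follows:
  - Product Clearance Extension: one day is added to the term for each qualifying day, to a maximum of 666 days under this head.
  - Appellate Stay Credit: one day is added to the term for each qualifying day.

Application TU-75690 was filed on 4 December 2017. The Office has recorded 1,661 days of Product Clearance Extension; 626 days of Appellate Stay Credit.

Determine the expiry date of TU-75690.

2044-06-18

Base term: filing date + 23 years → 4 December 2040.
Product Clearance Extension: 1661 days claimed exceeds the 666-day cap, so +666 days → 1 October 2042.
Appellate Stay Credit: +626 days → 18 June 2044.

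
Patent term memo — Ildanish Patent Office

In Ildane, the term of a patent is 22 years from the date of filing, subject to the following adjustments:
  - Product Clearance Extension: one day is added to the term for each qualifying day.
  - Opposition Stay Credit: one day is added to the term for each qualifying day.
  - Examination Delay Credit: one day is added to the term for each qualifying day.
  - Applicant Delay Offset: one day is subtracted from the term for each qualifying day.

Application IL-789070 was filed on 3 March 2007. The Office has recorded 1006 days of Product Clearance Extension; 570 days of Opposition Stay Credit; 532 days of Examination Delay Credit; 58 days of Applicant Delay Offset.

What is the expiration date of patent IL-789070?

Base term: filing date + 22 years → 3 March 2029.
Product Clearance Extension: +1006 days → 4 December 2031.
Opposition Stay Credit: +570 days → 26 June 2033.
Examination Delay Credit: +532 days → 10 December 2034.
Applicant Delay Offset: −58 days → 13 October 2034.

October 13, 2034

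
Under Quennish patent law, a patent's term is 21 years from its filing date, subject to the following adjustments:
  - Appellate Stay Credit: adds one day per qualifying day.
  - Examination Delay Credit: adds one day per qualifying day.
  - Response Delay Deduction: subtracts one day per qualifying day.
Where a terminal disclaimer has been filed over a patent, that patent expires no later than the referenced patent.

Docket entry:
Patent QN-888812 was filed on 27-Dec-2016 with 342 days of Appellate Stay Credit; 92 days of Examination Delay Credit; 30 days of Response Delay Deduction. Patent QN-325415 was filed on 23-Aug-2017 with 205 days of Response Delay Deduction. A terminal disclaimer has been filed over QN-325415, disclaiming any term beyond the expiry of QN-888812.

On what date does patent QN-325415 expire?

Natural term of QN-325415:
  Base: filing + 21 years → 23 August 2038.
  Response Delay Deduction: −205 days → 30 January 2038.
Expiry of referenced patent QN-888812:
  Base: filing + 21 years → 27 December 2037.
  Appellate Stay Credit: +342 days → 4 December 2038.
  Examination Delay Credit: +92 days → 6 March 2039.
  Response Delay Deduction: −30 days → 4 February 2039.
Terminal disclaimer: QN-325415 expires on the earlier of 30 January 2038 and 4 February 2039.

2038-01-30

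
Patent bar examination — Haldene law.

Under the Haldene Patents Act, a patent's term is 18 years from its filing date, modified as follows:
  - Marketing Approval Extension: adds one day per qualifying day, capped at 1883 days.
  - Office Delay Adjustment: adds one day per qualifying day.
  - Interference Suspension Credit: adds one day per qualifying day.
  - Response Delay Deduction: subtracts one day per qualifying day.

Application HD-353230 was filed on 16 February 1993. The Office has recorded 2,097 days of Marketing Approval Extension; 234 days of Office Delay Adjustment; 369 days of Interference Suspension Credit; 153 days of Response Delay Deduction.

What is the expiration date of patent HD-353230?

Base term: filing date + 18 years → 16 February 2011.
Marketing Approval Extension: 2097 days claimed exceeds the 1883-day cap, so +1883 days → 13 April 2016.
Office Delay Adjustment: +234 days → 3 December 2016.
Interference Suspension Credit: +369 days → 7 December 2017.
Response Delay Deduction: −153 days → 7 July 2017.

2017-07-07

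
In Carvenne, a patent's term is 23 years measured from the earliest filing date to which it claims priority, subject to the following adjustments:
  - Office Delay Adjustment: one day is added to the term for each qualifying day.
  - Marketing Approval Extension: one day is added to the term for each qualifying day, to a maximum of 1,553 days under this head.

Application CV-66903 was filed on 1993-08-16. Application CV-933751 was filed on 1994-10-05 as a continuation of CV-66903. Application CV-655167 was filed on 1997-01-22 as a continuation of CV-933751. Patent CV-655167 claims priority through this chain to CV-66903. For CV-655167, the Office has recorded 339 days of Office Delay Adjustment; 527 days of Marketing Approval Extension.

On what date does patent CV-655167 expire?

Earliest priority filing: 16 August 1993.
Base term: 16 August 1993 + 23 years → 16 August 2016.
Office Delay Adjustment: +339 days → 21 July 2017.
Marketing Approval Extension: 527 days (within the 1553-day cap) → +527 days → 30 December 2018.

2018-12-30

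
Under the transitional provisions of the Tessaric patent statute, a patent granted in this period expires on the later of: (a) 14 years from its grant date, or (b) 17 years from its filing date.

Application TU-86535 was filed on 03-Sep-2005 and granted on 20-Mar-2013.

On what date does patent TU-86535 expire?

(a) grant + 14 years → 20 March 2027.
(b) filing + 17 years → 3 September 2022.
Later of the two: 20 March 2027.

2027-03-20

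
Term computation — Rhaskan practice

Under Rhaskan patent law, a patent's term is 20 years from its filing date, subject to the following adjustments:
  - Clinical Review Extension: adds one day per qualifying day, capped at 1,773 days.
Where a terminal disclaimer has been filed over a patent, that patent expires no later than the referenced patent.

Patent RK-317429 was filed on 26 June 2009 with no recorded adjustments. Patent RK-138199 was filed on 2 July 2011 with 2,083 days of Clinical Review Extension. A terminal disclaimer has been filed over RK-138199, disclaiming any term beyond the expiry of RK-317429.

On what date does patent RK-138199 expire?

Natural term of RK-138199:
  Base: filing + 20 years → 2 July 2031.
  Clinical Review Extension: 2083 days claimed exceeds the 1773-day cap, so +1773 days → 9 May 2036.
Expiry of referenced patent RK-317429:
  Base: filing + 20 years → 26 June 2029.
Terminal disclaimer: RK-138199 expires on the earlier of 9 May 2036 and 26 June 2029.

June 26, 2029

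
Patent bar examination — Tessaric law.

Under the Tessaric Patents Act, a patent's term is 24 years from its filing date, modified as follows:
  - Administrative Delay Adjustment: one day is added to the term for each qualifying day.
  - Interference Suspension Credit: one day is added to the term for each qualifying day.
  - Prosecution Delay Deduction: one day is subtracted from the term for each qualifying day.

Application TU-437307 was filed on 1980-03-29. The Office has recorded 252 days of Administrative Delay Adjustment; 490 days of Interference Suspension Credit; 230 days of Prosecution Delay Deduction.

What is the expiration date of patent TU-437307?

Base term: filing date + 24 years → 29 March 2004.
Administrative Delay Adjustment: +252 days → 6 December 2004.
Interference Suspension Credit: +490 days → 10 April 2006.
Prosecution Delay Deduction: −230 days → 23 August 2005.

August 23, 2005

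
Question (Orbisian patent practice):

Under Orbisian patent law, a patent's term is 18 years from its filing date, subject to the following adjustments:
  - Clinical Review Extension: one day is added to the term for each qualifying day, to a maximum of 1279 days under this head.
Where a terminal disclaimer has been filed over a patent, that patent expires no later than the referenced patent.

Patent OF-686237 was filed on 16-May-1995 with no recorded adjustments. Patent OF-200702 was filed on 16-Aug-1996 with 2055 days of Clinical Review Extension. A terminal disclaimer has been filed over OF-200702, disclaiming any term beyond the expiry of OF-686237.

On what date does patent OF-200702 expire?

2013-05-16

Natural term of OF-200702:
  Base: filing + 18 years → 16 August 2014.
  Clinical Review Extension: 2055 days claimed exceeds the 1279-day cap, so +1279 days → 15 February 2018.
Expiry of referenced patent OF-686237:
  Base: filing + 18 years → 16 May 2013.
Terminal disclaimer: OF-200702 expires on the earlier of 15 February 2018 and 16 May 2013.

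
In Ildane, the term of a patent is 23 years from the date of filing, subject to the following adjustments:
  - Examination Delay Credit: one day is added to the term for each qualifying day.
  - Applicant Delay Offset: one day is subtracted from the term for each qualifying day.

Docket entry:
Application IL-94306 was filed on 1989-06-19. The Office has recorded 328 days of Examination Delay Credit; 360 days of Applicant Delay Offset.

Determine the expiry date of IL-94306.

2012-05-18

Base term: filing date + 23 years → 19 June 2012.
Examination Delay Credit: +328 days → 13 May 2013.
Applicant Delay Offset: −360 days → 18 May 2012.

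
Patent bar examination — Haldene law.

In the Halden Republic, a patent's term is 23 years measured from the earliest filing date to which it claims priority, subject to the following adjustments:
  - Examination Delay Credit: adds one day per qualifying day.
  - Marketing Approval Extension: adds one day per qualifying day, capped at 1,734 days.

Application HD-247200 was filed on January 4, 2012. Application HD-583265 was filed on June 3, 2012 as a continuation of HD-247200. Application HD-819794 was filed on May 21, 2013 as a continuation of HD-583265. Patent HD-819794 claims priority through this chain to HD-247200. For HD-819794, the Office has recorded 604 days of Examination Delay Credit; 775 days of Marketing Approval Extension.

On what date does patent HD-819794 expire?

Earliest priority filing: 4 January 2012.
Base term: 4 January 2012 + 23 years → 4 January 2035.
Examination Delay Credit: +604 days → 30 August 2036.
Marketing Approval Extension: 775 days (within the 1734-day cap) → +775 days → 14 October 2038.

October 14, 2038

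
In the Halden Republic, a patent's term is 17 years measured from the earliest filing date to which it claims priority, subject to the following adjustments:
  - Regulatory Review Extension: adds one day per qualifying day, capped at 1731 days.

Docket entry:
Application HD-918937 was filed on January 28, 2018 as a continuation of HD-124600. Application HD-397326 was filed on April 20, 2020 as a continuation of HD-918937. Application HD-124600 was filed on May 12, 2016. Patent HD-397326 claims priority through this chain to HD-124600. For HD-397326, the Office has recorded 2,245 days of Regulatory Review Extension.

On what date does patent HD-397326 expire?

Earliest priority filing: 12 May 2016.
Base term: 12 May 2016 + 17 years → 12 May 2033.
Regulatory Review Extension: 2245 days claimed exceeds the 1731-day cap, so +1731 days → 6 February 2038.

2038-02-06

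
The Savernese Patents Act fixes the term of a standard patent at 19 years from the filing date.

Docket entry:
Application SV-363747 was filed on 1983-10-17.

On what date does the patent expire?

2002-10-17

Filing date + 19 years → 17 October 2002.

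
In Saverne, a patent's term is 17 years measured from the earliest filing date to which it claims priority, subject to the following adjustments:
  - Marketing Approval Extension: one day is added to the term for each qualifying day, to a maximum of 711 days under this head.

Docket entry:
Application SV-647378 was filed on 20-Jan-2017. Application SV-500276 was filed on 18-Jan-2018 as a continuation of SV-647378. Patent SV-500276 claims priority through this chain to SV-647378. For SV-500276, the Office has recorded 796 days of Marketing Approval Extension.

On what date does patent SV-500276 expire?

Earliest priority filing: 20 January 2017.
Base term: 20 January 2017 + 17 years → 20 January 2034.
Marketing Approval Extension: 796 days claimed exceeds the 711-day cap, so +711 days → 1 January 2036.

January 1, 2036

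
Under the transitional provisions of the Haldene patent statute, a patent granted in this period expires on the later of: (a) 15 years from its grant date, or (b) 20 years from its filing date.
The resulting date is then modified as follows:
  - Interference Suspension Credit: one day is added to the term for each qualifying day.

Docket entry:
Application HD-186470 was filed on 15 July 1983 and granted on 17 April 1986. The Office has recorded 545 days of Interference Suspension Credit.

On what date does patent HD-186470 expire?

(a) grant + 15 years → 17 April 2001.
(b) filing + 20 years → 15 July 2003.
Later of the two: 15 July 2003.
Interference Suspension Credit: +545 days → 10 January 2005.

January 10, 2005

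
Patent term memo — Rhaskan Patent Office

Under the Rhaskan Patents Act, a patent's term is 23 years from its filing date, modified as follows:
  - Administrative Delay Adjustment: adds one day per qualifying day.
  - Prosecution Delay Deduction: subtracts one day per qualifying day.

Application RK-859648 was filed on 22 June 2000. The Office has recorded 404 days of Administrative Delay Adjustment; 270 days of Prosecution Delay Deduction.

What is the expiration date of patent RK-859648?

Base term: filing date + 23 years → 22 June 2023.
Administrative Delay Adjustment: +404 days → 30 July 2024.
Prosecution Delay Deduction: −270 days → 3 November 2023.

2023-11-03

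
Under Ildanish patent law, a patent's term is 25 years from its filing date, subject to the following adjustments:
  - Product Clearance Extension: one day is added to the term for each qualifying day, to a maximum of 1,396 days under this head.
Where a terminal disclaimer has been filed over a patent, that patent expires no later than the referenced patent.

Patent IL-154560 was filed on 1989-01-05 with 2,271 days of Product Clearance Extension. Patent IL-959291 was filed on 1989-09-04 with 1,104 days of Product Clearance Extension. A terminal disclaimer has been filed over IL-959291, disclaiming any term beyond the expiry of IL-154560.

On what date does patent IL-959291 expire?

Natural term of IL-959291:
  Base: filing + 25 years → 4 September 2014.
  Product Clearance Extension: 1104 days (within the 1396-day cap) → +1104 days → 12 September 2017.
Expiry of referenced patent IL-154560:
  Base: filing + 25 years → 5 January 2014.
  Product Clearance Extension: 2271 days claimed exceeds the 1396-day cap, so +1396 days → 1 November 2017.
Terminal disclaimer: IL-959291 expires on the earlier of 12 September 2017 and 1 November 2017.

September 12, 2017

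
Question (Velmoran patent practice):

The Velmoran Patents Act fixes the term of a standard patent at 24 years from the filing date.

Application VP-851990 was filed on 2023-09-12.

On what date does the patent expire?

Filing date + 24 years → 12 September 2047.

September 12, 2047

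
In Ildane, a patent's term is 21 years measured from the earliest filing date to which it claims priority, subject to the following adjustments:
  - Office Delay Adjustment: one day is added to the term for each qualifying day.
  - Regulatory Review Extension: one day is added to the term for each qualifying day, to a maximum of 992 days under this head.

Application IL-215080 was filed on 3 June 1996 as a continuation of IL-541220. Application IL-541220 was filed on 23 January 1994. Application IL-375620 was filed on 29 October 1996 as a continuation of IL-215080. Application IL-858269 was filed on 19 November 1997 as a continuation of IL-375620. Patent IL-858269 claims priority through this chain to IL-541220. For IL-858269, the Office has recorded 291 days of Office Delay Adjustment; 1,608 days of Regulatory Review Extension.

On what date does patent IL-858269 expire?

Earliest priority filing: 23 January 1994.
Base term: 23 January 1994 + 21 years → 23 January 2015.
Office Delay Adjustment: +291 days → 10 November 2015.
Regulatory Review Extension: 1608 days claimed exceeds the 992-day cap, so +992 days → 29 July 2018.

2018-07-29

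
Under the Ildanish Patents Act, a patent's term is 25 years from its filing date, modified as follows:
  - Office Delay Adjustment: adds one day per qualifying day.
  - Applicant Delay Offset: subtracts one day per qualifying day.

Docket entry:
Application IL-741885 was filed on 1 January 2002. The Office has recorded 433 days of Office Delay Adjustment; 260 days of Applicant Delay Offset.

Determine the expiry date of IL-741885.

Base term: filing date + 25 years → 1 January 2027.
Office Delay Adjustment: +433 days → 9 March 2028.
Applicant Delay Offset: −260 days → 23 June 2027.

June 23, 2027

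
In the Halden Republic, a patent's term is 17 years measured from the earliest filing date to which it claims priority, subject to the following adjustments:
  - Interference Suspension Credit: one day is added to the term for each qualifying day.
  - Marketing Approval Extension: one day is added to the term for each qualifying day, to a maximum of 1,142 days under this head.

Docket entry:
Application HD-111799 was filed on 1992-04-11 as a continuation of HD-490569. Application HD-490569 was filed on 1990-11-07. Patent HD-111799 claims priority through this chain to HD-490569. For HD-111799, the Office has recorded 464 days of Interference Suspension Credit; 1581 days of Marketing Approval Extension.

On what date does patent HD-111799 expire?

March 31, 2012

Earliest priority filing: 7 November 1990.
Base term: 7 November 1990 + 17 years → 7 November 2007.
Interference Suspension Credit: +464 days → 13 February 2009.
Marketing Approval Extension: 1581 days claimed exceeds the 1142-day cap, so +1142 days → 31 March 2012.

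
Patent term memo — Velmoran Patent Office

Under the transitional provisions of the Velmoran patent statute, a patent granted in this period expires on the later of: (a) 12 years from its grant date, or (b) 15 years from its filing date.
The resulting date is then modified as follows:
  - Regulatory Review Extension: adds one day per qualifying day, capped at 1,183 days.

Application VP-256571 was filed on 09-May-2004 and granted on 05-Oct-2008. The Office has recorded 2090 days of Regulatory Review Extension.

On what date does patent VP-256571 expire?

2024-01-01

(a) grant + 12 years → 5 October 2020.
(b) filing + 15 years → 9 May 2019.
Later of the two: 5 October 2020.
Regulatory Review Extension: 2090 days claimed exceeds the 1183-day cap, so +1183 days → 1 January 2024.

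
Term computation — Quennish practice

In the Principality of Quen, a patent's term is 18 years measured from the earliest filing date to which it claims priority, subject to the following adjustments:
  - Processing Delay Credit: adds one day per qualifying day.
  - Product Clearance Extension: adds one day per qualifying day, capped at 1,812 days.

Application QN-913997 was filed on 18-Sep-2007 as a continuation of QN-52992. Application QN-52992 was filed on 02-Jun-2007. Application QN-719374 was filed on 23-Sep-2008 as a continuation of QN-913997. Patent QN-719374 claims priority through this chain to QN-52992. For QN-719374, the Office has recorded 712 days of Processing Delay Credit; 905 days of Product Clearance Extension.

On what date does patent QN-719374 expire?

2029-11-05

Earliest priority filing: 2 June 2007.
Base term: 2 June 2007 + 18 years → 2 June 2025.
Processing Delay Credit: +712 days → 15 May 2027.
Product Clearance Extension: 905 days (within the 1812-day cap) → +905 days → 5 November 2029.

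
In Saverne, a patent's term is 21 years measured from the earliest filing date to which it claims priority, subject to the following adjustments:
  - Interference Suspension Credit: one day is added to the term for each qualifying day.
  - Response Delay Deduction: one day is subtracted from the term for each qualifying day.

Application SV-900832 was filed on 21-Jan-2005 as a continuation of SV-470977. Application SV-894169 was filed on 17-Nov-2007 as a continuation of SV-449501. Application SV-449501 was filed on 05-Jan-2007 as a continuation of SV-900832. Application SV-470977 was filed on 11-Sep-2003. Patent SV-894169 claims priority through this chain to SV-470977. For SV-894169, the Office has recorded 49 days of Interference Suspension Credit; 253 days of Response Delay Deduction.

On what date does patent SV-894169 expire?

Earliest priority filing: 11 September 2003.
Base term: 11 September 2003 + 21 years → 11 September 2024.
Interference Suspension Credit: +49 days → 30 October 2024.
Response Delay Deduction: −253 days → 20 February 2024.

2024-02-20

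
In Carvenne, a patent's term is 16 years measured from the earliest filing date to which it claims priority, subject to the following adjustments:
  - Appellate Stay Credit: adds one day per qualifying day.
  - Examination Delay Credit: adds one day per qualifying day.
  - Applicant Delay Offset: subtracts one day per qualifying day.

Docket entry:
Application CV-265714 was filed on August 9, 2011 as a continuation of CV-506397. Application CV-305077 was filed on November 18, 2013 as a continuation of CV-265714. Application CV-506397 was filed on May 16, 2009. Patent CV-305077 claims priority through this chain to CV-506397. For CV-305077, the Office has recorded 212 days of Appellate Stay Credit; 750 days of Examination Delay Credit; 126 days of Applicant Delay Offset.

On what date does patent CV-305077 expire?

August 30, 2027

Earliest priority filing: 16 May 2009.
Base term: 16 May 2009 + 16 years → 16 May 2025.
Appellate Stay Credit: +212 days → 14 December 2025.
Examination Delay Credit: +750 days → 3 January 2028.
Applicant Delay Offset: −126 days → 30 August 2027.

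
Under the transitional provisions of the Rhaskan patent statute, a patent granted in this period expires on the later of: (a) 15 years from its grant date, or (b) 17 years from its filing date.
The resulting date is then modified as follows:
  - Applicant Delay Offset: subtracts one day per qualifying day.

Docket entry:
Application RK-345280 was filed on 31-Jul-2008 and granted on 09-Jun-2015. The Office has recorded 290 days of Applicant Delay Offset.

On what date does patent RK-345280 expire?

August 23, 2029

(a) grant + 15 years → 9 June 2030.
(b) filing + 17 years → 31 July 2025.
Later of the two: 9 June 2030.
Applicant Delay Offset: −290 days → 23 August 2029.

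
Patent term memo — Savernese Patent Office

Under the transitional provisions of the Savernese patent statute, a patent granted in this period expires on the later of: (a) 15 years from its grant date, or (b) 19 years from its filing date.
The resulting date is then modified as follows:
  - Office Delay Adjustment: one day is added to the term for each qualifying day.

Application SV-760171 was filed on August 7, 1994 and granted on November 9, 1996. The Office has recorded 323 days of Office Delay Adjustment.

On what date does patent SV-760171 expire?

2014-06-26

(a) grant + 15 years → 9 November 2011.
(b) filing + 19 years → 7 August 2013.
Later of the two: 7 August 2013.
Office Delay Adjustment: +323 days → 26 June 2014.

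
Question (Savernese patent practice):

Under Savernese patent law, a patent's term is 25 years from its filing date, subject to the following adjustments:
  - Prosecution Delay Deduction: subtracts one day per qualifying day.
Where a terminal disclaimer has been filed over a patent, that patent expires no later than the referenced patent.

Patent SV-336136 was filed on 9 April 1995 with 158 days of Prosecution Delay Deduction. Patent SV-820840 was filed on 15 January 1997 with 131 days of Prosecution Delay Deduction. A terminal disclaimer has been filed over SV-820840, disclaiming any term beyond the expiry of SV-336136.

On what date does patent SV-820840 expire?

Natural term of SV-820840:
  Base: filing + 25 years → 15 January 2022.
  Prosecution Delay Deduction: −131 days → 6 September 2021.
Expiry of referenced patent SV-336136:
  Base: filing + 25 years → 9 April 2020.
  Prosecution Delay Deduction: −158 days → 3 November 2019.
Terminal disclaimer: SV-820840 expires on the earlier of 6 September 2021 and 3 November 2019.

2019-11-03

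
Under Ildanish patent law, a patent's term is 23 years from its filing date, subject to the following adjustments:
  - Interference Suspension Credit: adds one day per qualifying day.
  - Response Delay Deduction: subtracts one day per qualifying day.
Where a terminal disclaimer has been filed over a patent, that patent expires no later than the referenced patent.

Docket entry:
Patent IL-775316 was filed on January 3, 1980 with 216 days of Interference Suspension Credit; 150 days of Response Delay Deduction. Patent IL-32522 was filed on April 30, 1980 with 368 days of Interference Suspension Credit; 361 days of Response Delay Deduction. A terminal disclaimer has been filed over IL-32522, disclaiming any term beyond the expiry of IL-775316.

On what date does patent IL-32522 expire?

Natural term of IL-32522:
  Base: filing + 23 years → 30 April 2003.
  Interference Suspension Credit: +368 days → 2 May 2004.
  Response Delay Deduction: −361 days → 7 May 2003.
Expiry of referenced patent IL-775316:
  Base: filing + 23 years → 3 January 2003.
  Interference Suspension Credit: +216 days → 7 August 2003.
  Response Delay Deduction: −150 days → 10 March 2003.
Terminal disclaimer: IL-32522 expires on the earlier of 7 May 2003 and 10 March 2003.

March 10, 2003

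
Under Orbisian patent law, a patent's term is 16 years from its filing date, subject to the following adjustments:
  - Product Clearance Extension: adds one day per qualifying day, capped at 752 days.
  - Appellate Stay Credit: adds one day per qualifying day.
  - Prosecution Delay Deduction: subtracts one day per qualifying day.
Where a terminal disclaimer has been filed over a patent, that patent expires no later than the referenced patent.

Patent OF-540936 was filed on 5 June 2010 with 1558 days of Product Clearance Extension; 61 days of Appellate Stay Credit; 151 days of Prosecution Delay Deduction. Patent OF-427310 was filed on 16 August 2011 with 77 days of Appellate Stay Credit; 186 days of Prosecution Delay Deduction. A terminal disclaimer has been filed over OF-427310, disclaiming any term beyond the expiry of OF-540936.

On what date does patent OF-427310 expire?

Natural term of OF-427310:
  Base: filing + 16 years → 16 August 2027.
  Appellate Stay Credit: +77 days → 1 November 2027.
  Prosecution Delay Deduction: −186 days → 29 April 2027.
Expiry of referenced patent OF-540936:
  Base: filing + 16 years → 5 June 2026.
  Product Clearance Extension: 1558 days claimed exceeds the 752-day cap, so +752 days → 26 June 2028.
  Appellate Stay Credit: +61 days → 26 August 2028.
  Prosecution Delay Deduction: −151 days → 28 March 2028.
Terminal disclaimer: OF-427310 expires on the earlier of 29 April 2027 and 28 March 2028.

April 29, 2027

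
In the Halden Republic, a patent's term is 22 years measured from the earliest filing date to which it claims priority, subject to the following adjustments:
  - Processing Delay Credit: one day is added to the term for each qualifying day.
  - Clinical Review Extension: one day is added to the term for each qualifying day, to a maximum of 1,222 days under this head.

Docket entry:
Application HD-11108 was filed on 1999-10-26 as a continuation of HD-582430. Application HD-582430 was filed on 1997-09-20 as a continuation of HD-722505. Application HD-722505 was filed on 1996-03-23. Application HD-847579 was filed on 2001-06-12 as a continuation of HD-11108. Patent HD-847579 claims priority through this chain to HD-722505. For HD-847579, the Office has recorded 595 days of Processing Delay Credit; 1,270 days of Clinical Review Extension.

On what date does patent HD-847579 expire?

2023-03-14

Earliest priority filing: 23 March 1996.
Base term: 23 March 1996 + 22 years → 23 March 2018.
Processing Delay Credit: +595 days → 8 November 2019.
Clinical Review Extension: 1270 days claimed exceeds the 1222-day cap, so +1222 days → 14 March 2023.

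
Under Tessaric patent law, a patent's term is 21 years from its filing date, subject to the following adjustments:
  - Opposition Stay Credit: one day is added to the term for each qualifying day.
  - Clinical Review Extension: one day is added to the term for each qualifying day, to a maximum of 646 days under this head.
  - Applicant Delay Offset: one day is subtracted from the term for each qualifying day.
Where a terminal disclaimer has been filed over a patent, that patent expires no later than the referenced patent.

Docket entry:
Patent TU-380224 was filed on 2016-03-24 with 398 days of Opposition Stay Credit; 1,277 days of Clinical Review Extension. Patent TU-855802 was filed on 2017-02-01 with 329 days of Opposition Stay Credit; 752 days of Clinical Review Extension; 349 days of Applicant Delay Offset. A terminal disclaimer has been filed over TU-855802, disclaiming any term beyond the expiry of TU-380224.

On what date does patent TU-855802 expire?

Natural term of TU-855802:
  Base: filing + 21 years → 1 February 2038.
  Opposition Stay Credit: +329 days → 27 December 2038.
  Clinical Review Extension: 752 days claimed exceeds the 646-day cap, so +646 days → 3 October 2040.
  Applicant Delay Offset: −349 days → 20 October 2039.
Expiry of referenced patent TU-380224:
  Base: filing + 21 years → 24 March 2037.
  Opposition Stay Credit: +398 days → 26 April 2038.
  Clinical Review Extension: 1277 days claimed exceeds the 646-day cap, so +646 days → 1 February 2040.
Terminal disclaimer: TU-855802 expires on the earlier of 20 October 2039 and 1 February 2040.

October 20, 2039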